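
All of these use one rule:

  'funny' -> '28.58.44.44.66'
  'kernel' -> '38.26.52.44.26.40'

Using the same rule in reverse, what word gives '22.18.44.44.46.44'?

cannon

f(#6)→28 and u(#21)→58: differences scale by 2, so n = 2·pos + 16. The formula is n = 2×(alphabet index, a=1) + 16.
Reversing it on 22.18.44.44.46.44: 22→(22−16)÷2=3=c, 18→(18−16)÷2=1=a, 44→(44−16)÷2=14=n, 44→(44−16)÷2=14=n, 46→(46−16)÷2=15=o, 44→(44−16)÷2=14=n.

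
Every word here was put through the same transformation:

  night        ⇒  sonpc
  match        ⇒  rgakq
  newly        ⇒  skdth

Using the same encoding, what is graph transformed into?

lxhxq

Each letter shifts forward by (position + 5), i.e. 5, 6, 7, … — the shift grows by one for each successive letter.
On graph: g+5=l, r+6=x, a+7=h, p+8=x, h+9=q.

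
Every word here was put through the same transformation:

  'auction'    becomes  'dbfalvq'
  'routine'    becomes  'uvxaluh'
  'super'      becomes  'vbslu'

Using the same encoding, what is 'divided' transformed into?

gpypglg

Shifts by position in auction: pos 0: a→d (+3), pos 1: u→b (+7), pos 2: c→f (+3), pos 3: t→a (+7) — repeating every 2. It's a Vigenère-style cipher with numeric key [3,7]: position i shifts by key[i mod 2].
On divided: d+3=g, i+7=p, v+3=y, i+7=p, d+3=g, e+7=l, d+3=g.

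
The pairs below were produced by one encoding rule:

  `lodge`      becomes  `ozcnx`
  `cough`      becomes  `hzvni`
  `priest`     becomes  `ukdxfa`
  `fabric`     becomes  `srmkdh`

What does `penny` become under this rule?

uxeeb

l(11)→o(14) and o(14)→z(25) fit y≡21x+17 (mod 26); the inverse of 21 mod 26 is 5. This is an affine cipher: with a=0,…,z=25, each position x becomes (21x+17) mod 26.
Applying it to penny: p(15)→21·15+17≡20=u; e(4)→21·4+17≡23=x; n(13)→21·13+17≡4=e; n(13)→21·13+17≡4=e; y(24)→21·24+17≡1=b (all mod 26).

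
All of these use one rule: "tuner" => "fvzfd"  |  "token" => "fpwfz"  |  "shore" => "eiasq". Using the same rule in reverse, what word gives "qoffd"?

Shifts by position in tuner: pos 0: t→f (+12), pos 1: u→v (+1), pos 2: n→z (+12), pos 3: e→f (+1) — repeating every 2. The shifts repeat in a cycle of length 2: positions 0,1,… shift by +12, +1, then the pattern repeats.
Reversing it on qoffd: q−12=e, o−1=n, f−12=t, f−1=e, d−12=r.

enter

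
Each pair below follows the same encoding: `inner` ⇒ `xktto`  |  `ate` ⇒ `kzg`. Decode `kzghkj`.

debate

The output letters match the input read backwards, each shifted +6: inner reversed is renni. Two steps: reverse the string, then apply a Caesar shift of +6.
Decoding kzghkj: shift back: k−6=e, z−6=t, g−6=a, h−6=b, k−6=e, j−6=d → etabed; then reverse → debate.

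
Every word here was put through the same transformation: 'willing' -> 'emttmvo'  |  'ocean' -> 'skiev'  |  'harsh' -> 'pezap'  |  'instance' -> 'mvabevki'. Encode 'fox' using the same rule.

nsf

The shift depends on letter class: consonant w→e is +8, but vowel i→m is +4. The rule splits by letter class: vowels +4, consonants +8.
On fox: f(cons)+8=n, o(vowel)+4=s, x(cons)+8=f.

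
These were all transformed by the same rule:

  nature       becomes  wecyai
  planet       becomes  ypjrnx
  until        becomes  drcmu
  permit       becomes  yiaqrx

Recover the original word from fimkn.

wedge

A repeating key of period 2 is used — shifts +9, +4 over and over.
Reversing it on fimkn: f−9=w, i−4=e, m−9=d, k−4=g, n−9=e.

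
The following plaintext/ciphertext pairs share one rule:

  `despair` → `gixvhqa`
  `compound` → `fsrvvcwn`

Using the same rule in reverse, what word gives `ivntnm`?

In despair: d→g is +3, e→i is +4, s→x is +5, p→v is +6 — the shift increases by 1 each position. Letter i (0-indexed) is shifted by i+3, so successive shifts are 3, 4, 5, ….
Reversing it on ivntnm: i−3=f, v−4=r, n−5=i, t−6=n, n−7=g, m−8=e.

fringe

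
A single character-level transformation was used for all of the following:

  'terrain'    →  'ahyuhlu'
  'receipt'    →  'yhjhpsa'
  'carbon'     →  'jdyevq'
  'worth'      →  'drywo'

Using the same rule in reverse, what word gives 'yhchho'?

reveal

The shifts repeat in a cycle of length 2: positions 0,1,… shift by +7, +3, then the pattern repeats.
Reversing it on yhchho: y−7=r, h−3=e, c−7=v, h−3=e, h−7=a, o−3=l.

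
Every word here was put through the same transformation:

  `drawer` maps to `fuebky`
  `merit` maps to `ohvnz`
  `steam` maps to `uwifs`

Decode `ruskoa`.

Letter i (0-indexed) is shifted by i+2, so successive shifts are 2, 3, 4, ….
Decoding ruskoa: r−2=p, u−3=r, s−4=o, k−5=f, o−6=i, a−7=t.

profit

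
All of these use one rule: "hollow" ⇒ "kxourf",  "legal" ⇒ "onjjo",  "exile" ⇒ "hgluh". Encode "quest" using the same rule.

tdhbw

It's a Vigenère-style cipher with numeric key [3,9]: position i shifts by key[i mod 2].
On quest: q+3=t, u+9=d, e+3=h, s+9=b, t+3=w.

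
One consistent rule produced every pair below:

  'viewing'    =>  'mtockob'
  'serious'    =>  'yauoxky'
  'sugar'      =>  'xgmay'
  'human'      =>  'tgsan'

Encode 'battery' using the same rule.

exkzzgh

Two steps: reverse the string, then apply a Caesar shift of +6.
For battery: reverse → yrettab; then shift: y+6=e, r+6=x, e+6=k, t+6=z, t+6=z, a+6=g, b+6=h.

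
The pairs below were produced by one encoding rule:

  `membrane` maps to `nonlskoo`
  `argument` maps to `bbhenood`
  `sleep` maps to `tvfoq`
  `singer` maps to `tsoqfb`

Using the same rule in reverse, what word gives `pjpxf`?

ozone

Shifts by position in membrane: pos 0: m→n (+1), pos 1: e→o (+10), pos 2: m→n (+1), pos 3: b→l (+10) — repeating every 2. The shifts repeat in a cycle of length 2: positions 0,1,… shift by +1, +10, then the pattern repeats.
Undoing it on pjpxf: p−1=o, j−10=z, p−1=o, x−10=n, f−1=e.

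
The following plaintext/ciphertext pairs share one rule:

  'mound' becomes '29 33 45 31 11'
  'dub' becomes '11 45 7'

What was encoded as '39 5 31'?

m(#13)→29 and o(#15)→33: differences scale by 2, so n = 2·pos + 3. With a=1..z=26, the number is 2·pos + 3.
Decoding 39 5 31: 39→(39−3)÷2=18=r, 5→(5−3)÷2=1=a, 31→(31−3)÷2=14=n.

ran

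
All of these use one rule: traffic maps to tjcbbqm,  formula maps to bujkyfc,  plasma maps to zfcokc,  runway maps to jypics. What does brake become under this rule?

Treating letters as 0–25, the rule is x ↦ 5x + 2 (mod 26).
Applying it to brake: b(1)→5·1+2≡7=h; r(17)→5·17+2≡9=j; a(0)→5·0+2≡2=c; k(10)→5·10+2≡0=a; e(4)→5·4+2≡22=w (all mod 26).

hjcaw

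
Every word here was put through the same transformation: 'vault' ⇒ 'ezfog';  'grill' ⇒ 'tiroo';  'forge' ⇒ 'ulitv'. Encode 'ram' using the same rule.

izn

Each letter is replaced by its mirror in the alphabet: a↔z, b↔y, c↔x, and so on (the Atbash cipher).
On ram: r↔i, a↔z, m↔n.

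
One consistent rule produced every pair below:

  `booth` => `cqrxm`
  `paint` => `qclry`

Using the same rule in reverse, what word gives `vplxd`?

unity

In booth: b→c is +1, o→q is +2, o→r is +3, t→x is +4 — the shift increases by 1 each position. The shift increases by 1 at each position, starting from +1: 1, 2, 3, ….
Reversing it on vplxd: v−1=u, p−2=n, l−3=i, x−4=t, d−5=y.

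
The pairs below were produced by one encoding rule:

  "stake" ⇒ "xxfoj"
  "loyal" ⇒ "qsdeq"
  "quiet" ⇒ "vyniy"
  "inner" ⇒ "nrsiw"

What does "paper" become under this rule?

ueuiw

Shifts by position in stake: pos 0: s→x (+5), pos 1: t→x (+4), pos 2: a→f (+5), pos 3: k→o (+4) — repeating every 2. A repeating key of period 2 is used — shifts +5, +4 over and over.
Applying it to paper: p+5=u, a+4=e, p+5=u, e+4=i, r+5=w.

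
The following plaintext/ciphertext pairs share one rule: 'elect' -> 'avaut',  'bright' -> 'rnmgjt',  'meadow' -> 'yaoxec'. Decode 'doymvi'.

Each letter's alphabet position (a=0..z=25) is mapped through 3·x+14 mod 26 — an affine cipher.
Undoing it on doymvi: d(3)→9·(3−14)≡5=f; o(14)→9·(14−14)≡0=a; y(24)→9·(24−14)≡12=m; m(12)→9·(12−14)≡8=i; v(21)→9·(21−14)≡11=l; i(8)→9·(8−14)≡24=y (all mod 26).

family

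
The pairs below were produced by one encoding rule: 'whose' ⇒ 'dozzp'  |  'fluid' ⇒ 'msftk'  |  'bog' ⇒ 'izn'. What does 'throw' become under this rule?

aoyzd

The rule splits by letter class: vowels +11, consonants +7.
Applying it to throw: t(cons)+7=a, h(cons)+7=o, r(cons)+7=y, o(vowel)+11=z, w(cons)+7=d.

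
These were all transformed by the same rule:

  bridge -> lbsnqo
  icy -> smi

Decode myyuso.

cookie

Compare letters: b→l is +10, r→b is +10, i→s is +10 — a constant shift. Each letter is shifted forward by 10 in the alphabet (a Caesar shift of +10).
Undoing it on myyuso: m−10=c, y−10=o, y−10=o, u−10=k, s−10=i, o−10=e.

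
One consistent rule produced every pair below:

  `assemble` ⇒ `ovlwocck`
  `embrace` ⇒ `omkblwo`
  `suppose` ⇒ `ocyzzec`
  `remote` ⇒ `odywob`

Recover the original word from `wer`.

Read the word backwards and shift each letter +10.
Reversing it on wer: shift back: w−10=m, e−10=u, r−10=h → muh; then reverse → hum.

hum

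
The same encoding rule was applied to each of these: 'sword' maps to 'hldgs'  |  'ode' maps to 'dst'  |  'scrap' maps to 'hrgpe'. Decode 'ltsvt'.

wedge

Compare letters: s→h is +15, w→l is +15, o→d is +15 — a constant shift. Each letter is shifted forward by 15 in the alphabet (a Caesar shift of +15).
Decoding ltsvt: l−15=w, t−15=e, s−15=d, v−15=g, t−15=e.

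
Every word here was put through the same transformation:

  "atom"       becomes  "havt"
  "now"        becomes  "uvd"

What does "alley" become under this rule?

Compare letters: a→h is +7, t→a is +7, o→v is +7 — a constant shift. Each letter is shifted forward by 7 in the alphabet (a Caesar shift of +7).
On alley: a+7=h, l+7=s, l+7=s, e+7=l, y+7=f.

hsslf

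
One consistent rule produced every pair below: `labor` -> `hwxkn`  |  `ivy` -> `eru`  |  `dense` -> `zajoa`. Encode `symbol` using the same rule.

ouixkh

Compare letters: l→h is +22, a→w is +22, b→x is +22 — a constant shift. This is a Caesar cipher with shift 22.
On symbol: s+22=o, y+22=u, m+22=i, b+22=x, o+22=k, l+22=h.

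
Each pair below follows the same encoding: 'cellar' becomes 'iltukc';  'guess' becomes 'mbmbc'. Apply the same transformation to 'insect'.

In cellar: c→i is +6, e→l is +7, l→t is +8, l→u is +9 — the shift increases by 1 each position. The shift increases by 1 at each position, starting from +6: 6, 7, 8, ….
On insect: i+6=o, n+7=u, s+8=a, e+9=n, c+10=m, t+11=e.

ouanme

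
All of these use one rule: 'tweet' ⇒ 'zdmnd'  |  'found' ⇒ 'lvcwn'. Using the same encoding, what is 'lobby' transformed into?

rvjki

In tweet: t→z is +6, w→d is +7, e→m is +8, e→n is +9 — the shift increases by 1 each position. The shift increases by 1 at each position, starting from +6: 6, 7, 8, ….
On lobby: l+6=r, o+7=v, b+8=j, b+9=k, y+10=i.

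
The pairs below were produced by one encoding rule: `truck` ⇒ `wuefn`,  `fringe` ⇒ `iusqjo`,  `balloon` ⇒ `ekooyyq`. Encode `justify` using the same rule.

mevwsib

The rule splits by letter class: vowels +10, consonants +3.
Applying it to justify: j(cons)+3=m, u(vowel)+10=e, s(cons)+3=v, t(cons)+3=w, i(vowel)+10=s, f(cons)+3=i, y(cons)+3=b.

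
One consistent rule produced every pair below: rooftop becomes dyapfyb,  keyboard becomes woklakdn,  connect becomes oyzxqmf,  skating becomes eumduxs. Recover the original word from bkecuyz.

passion

Shifts by position in rooftop: pos 0: r→d (+12), pos 1: o→y (+10), pos 2: o→a (+12), pos 3: f→p (+10) — repeating every 2. A repeating key of period 2 is used — shifts +12, +10 over and over.
Undoing it on bkecuyz: b−12=p, k−10=a, e−12=s, c−10=s, u−12=i, y−10=o, z−12=n.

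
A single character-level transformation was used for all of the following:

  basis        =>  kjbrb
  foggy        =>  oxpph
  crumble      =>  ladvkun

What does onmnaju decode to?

federal

Compare letters: b→k is +9, a→j is +9, s→b is +9 — a constant shift. This is a Caesar cipher with shift 9.
Undoing it on onmnaju: o−9=f, n−9=e, m−9=d, n−9=e, a−9=r, j−9=a, u−9=l.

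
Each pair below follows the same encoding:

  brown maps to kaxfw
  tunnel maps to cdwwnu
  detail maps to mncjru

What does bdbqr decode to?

sushi

Compare letters: b→k is +9, r→a is +9, o→x is +9 — a constant shift. It's a constant shift of +9 (ROT9).
Undoing it on bdbqr: b−9=s, d−9=u, b−9=s, q−9=h, r−9=i.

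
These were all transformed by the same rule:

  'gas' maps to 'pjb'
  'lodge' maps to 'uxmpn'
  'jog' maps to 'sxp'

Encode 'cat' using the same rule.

ljc

Compare letters: g→p is +9, a→j is +9, s→b is +9 — a constant shift. Each letter is shifted forward by 9 in the alphabet (a Caesar shift of +9).
On cat: c+9=l, a+9=j, t+9=c.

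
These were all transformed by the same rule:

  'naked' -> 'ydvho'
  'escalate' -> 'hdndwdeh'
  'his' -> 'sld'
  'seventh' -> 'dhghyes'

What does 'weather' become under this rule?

The shift depends on letter class: consonant n→y is +11, but vowel a→d is +3. Two shifts are in play — +3 for a/e/i/o/u, +11 for every other letter.
On weather: w(cons)+11=h, e(vowel)+3=h, a(vowel)+3=d, t(cons)+11=e, h(cons)+11=s, e(vowel)+3=h, r(cons)+11=c.

hhdeshc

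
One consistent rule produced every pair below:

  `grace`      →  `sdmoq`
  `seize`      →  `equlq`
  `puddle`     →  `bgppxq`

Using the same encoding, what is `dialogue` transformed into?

pumxasgq

Compare letters: g→s is +12, r→d is +12, a→m is +12 — a constant shift. It's a constant shift of +12 (ROT12).
For dialogue: d+12=p, i+12=u, a+12=m, l+12=x, o+12=a, g+12=s, u+12=g, e+12=q.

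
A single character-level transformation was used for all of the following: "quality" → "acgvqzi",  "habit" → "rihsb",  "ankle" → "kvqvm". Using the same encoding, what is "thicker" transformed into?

Shifts by position in quality: pos 0: q→a (+10), pos 1: u→c (+8), pos 2: a→g (+6), pos 3: l→v (+10), pos 4: i→q (+8), pos 5: t→z (+6) — repeating every 3. The shifts repeat in a cycle of length 3: positions 0,1,… shift by +10, +8, +6, then the pattern repeats.
Applying it to thicker: t+10=d, h+8=p, i+6=o, c+10=m, k+8=s, e+6=k, r+10=b.

dpomskb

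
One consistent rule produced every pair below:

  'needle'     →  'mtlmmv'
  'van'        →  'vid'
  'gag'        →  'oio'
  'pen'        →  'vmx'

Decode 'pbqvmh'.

The output letters match the input read backwards, each shifted +8: needle reversed is eldeen. Two steps: reverse the string, then apply a Caesar shift of +8.
Undoing it on pbqvmh: shift back: p−8=h, b−8=t, q−8=i, v−8=n, m−8=e, h−8=z → htinez; then reverse → zenith.

zenith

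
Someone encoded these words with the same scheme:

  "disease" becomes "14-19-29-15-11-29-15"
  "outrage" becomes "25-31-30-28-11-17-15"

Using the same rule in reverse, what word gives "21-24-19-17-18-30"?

knight

d is letter #4 and maps to 14: an offset of 10. The number is (letter's place in the alphabet, a=1) + 10.
Reversing it on 21-24-19-17-18-30: 21→(21−10)÷1=11=k, 24→(24−10)÷1=14=n, 19→(19−10)÷1=9=i, 17→(17−10)÷1=7=g, 18→(18−10)÷1=8=h, 30→(30−10)÷1=20=t.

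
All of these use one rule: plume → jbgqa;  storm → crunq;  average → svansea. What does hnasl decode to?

p(15)→j(9) and l(11)→b(1) fit y≡15x+18 (mod 26); the inverse of 15 mod 26 is 7. This is an affine cipher: with a=0,…,z=25, each position x becomes (15x+18) mod 26.
Decoding hnasl: h(7)→7·(7−18)≡1=b; n(13)→7·(13−18)≡17=r; a(0)→7·(0−18)≡4=e; s(18)→7·(18−18)≡0=a; l(11)→7·(11−18)≡3=d (all mod 26).

bread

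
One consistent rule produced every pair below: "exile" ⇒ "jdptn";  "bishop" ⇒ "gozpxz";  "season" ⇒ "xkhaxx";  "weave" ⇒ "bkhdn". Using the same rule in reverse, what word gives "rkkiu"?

medal

Each letter shifts forward by (position + 5), i.e. 5, 6, 7, … — the shift grows by one for each successive letter.
Reversing it on rkkiu: r−5=m, k−6=e, k−7=d, i−8=a, u−9=l.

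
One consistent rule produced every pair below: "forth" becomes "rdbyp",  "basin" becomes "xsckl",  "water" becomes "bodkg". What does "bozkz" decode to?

paper

The output letters match the input read backwards, each shifted +10: forth reversed is htrof. The word is reversed, then every letter is shifted forward by 10.
Reversing it on bozkz: shift back: b−10=r, o−10=e, z−10=p, k−10=a, z−10=p → repap; then reverse → paper.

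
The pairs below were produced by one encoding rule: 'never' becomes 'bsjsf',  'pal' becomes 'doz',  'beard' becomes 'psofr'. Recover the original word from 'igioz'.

Every letter moves 14 places later in the alphabet, wrapping around z→a.
Undoing it on igioz: i−14=u, g−14=s, i−14=u, o−14=a, z−14=l.

usual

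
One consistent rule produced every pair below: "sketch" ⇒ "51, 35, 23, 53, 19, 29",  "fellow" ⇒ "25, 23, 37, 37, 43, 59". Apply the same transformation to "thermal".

Each letter becomes 2×(its alphabet position, a=1..z=26) + 13.
For thermal: t=20→53, h=8→29, e=5→23, r=18→49, m=13→39, a=1→15, l=12→37.

53, 29, 23, 49, 39, 15, 37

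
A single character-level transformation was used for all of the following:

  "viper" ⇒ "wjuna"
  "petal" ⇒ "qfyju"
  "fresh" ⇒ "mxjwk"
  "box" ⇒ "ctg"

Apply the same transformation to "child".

The output letters match the input read backwards, each shifted +5: viper reversed is repiv. The word is reversed, then every letter is shifted forward by 5.
For child: reverse → dlihc; then shift: d+5=i, l+5=q, i+5=n, h+5=m, c+5=h.

iqnmh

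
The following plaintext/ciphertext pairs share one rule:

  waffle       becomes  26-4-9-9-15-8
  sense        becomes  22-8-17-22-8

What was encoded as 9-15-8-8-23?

fleet

w is letter #23 and maps to 26: an offset of 3. Letters become their 1-based position plus 3 (so a→4, b→5, …).
Reversing it on 9-15-8-8-23: 9→(9−3)÷1=6=f, 15→(15−3)÷1=12=l, 8→(8−3)÷1=5=e, 8→(8−3)÷1=5=e, 23→(23−3)÷1=20=t.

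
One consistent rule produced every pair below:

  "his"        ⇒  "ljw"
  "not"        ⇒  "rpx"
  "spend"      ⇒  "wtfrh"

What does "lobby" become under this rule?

ppffc

The shift depends on letter class: consonant h→l is +4, but vowel i→j is +1. The rule splits by letter class: vowels +1, consonants +4.
For lobby: l(cons)+4=p, o(vowel)+1=p, b(cons)+4=f, b(cons)+4=f, y(cons)+4=c.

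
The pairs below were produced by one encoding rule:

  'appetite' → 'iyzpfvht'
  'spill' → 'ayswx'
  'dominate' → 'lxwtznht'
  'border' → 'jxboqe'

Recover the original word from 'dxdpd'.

voter

In appetite: a→i is +8, p→y is +9, p→z is +10, e→p is +11 — the shift increases by 1 each position. The shift increases by 1 at each position, starting from +8: 8, 9, 10, ….
Reversing it on dxdpd: d−8=v, x−9=o, d−10=t, p−11=e, d−12=r.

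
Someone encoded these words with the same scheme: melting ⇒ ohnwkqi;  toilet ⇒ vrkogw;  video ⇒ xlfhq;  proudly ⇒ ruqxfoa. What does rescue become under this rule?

thufwh

Shifts by position in melting: pos 0: m→o (+2), pos 1: e→h (+3), pos 2: l→n (+2), pos 3: t→w (+3) — repeating every 2. The shifts repeat in a cycle of length 2: positions 0,1,… shift by +2, +3, then the pattern repeats.
On rescue: r+2=t, e+3=h, s+2=u, c+3=f, u+2=w, e+3=h.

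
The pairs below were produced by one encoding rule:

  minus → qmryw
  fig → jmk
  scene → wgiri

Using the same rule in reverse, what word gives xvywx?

Compare letters: m→q is +4, i→m is +4, n→r is +4 — a constant shift. This is a Caesar cipher with shift 4.
Decoding xvywx: x−4=t, v−4=r, y−4=u, w−4=s, x−4=t.

trust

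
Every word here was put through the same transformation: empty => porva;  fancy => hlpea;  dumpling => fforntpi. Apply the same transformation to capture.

The shift depends on letter class: consonant m→o is +2, but vowel e→p is +11. Vowels shift forward by 11 and consonants shift forward by 2.
Applying it to capture: c(cons)+2=e, a(vowel)+11=l, p(cons)+2=r, t(cons)+2=v, u(vowel)+11=f, r(cons)+2=t, e(vowel)+11=p.

elrvftp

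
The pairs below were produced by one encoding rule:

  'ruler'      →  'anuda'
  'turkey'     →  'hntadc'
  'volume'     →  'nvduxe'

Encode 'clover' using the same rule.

anexul

The output letters match the input read backwards, each shifted +9: ruler reversed is relur. The word is reversed, then every letter is shifted forward by 9.
Applying it to clover: reverse → revolc; then shift: r+9=a, e+9=n, v+9=e, o+9=x, l+9=u, c+9=l.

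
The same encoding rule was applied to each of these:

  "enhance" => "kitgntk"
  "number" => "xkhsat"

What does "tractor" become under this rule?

xuzigxz

The word is reversed, then every letter is shifted forward by 6.
On tractor: reverse → rotcart; then shift: r+6=x, o+6=u, t+6=z, c+6=i, a+6=g, r+6=x, t+6=z.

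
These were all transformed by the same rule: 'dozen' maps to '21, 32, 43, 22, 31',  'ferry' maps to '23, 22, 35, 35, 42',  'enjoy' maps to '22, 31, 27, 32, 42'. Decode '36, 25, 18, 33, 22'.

d is letter #4 and maps to 21: an offset of 17. The number is (letter's place in the alphabet, a=1) + 17.
Reversing it on 36, 25, 18, 33, 22: 36→(36−17)÷1=19=s, 25→(25−17)÷1=8=h, 18→(18−17)÷1=1=a, 33→(33−17)÷1=16=p, 22→(22−17)÷1=5=e.

shape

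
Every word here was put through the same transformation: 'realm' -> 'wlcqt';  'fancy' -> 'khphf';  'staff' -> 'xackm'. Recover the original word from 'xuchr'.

snack

It's a Vigenère-style cipher with numeric key [5,7,2]: position i shifts by key[i mod 3].
Decoding xuchr: x−5=s, u−7=n, c−2=a, h−5=c, r−7=k.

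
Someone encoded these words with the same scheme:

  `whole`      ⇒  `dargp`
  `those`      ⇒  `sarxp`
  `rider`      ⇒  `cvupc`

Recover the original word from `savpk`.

w(22)→d(3) and h(7)→a(0) fit y≡21x+9 (mod 26); the inverse of 21 mod 26 is 5. Treating letters as 0–25, the rule is x ↦ 21x + 9 (mod 26).
Decoding savpk: s(18)→5·(18−9)≡19=t; a(0)→5·(0−9)≡7=h; v(21)→5·(21−9)≡8=i; p(15)→5·(15−9)≡4=e; k(10)→5·(10−9)≡5=f (all mod 26).

thief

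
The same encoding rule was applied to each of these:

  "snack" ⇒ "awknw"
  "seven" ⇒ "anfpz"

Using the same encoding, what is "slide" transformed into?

ausoq

The shift increases by 1 at each position, starting from +8: 8, 9, 10, ….
Applying it to slide: s+8=a, l+9=u, i+10=s, d+11=o, e+12=q.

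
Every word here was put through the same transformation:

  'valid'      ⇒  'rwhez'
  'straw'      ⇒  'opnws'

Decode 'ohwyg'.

Compare letters: v→r is +22, a→w is +22, l→h is +22 — a constant shift. Each letter is shifted forward by 22 in the alphabet (a Caesar shift of +22).
Decoding ohwyg: o−22=s, h−22=l, w−22=a, y−22=c, g−22=k.

slack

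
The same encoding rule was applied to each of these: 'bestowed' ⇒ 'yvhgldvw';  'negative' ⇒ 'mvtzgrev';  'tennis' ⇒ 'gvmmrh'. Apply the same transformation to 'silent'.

hrovmg

Each pair mirrors across the alphabet (b↔y, e↔v, s↔h): positions sum to 25. This is the alphabet-reversal cipher (Atbash): a becomes z, b becomes y, etc.
Applying it to silent: s↔h, i↔r, l↔o, e↔v, n↔m, t↔g.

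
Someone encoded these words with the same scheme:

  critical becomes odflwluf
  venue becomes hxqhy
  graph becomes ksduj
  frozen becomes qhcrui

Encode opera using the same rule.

duhsr

The output letters match the input read backwards, each shifted +3: critical reversed is lacitirc. Two steps: reverse the string, then apply a Caesar shift of +3.
On opera: reverse → arepo; then shift: a+3=d, r+3=u, e+3=h, p+3=s, o+3=r.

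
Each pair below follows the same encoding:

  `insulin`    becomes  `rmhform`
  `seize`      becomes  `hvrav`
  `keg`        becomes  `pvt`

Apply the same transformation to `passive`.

Letters are reflected about the middle of the alphabet (position → 25−position): Atbash.
Applying it to passive: p↔k, a↔z, s↔h, s↔h, i↔r, v↔e, e↔v.

kzhhrev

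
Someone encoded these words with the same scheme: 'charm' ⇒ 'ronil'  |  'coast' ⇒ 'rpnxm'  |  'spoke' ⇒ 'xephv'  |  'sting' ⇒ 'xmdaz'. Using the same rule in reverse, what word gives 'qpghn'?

c(2)→r(17) and h(7)→o(14) fit y≡15x+13 (mod 26); the inverse of 15 mod 26 is 7. Each letter's alphabet position (a=0..z=25) is mapped through 15·x+13 mod 26 — an affine cipher.
Decoding qpghn: q(16)→7·(16−13)≡21=v; p(15)→7·(15−13)≡14=o; g(6)→7·(6−13)≡3=d; h(7)→7·(7−13)≡10=k; n(13)→7·(13−13)≡0=a (all mod 26).

vodka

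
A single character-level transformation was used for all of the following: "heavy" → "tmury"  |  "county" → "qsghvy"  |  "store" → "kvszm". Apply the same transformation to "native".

h(7)→t(19) and e(4)→m(12) fit y≡11x+20 (mod 26); the inverse of 11 mod 26 is 19. This is an affine cipher: with a=0,…,z=25, each position x becomes (11x+20) mod 26.
On native: n(13)→11·13+20≡7=h; a(0)→11·0+20≡20=u; t(19)→11·19+20≡21=v; i(8)→11·8+20≡4=e; v(21)→11·21+20≡17=r; e(4)→11·4+20≡12=m (all mod 26).

huverm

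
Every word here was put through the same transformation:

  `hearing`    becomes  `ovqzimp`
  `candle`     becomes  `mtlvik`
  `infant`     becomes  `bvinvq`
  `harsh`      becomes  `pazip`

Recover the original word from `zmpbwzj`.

Two steps: reverse the string, then apply a Caesar shift of +8.
Decoding zmpbwzj: shift back: z−8=r, m−8=e, p−8=h, b−8=t, w−8=o, z−8=r, j−8=b → rehtorb; then reverse → brother.

brother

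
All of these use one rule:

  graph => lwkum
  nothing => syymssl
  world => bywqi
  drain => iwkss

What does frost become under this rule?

The shift depends on letter class: consonant g→l is +5, but vowel a→k is +10. The rule splits by letter class: vowels +10, consonants +5.
On frost: f(cons)+5=k, r(cons)+5=w, o(vowel)+10=y, s(cons)+5=x, t(cons)+5=y.

kwyxy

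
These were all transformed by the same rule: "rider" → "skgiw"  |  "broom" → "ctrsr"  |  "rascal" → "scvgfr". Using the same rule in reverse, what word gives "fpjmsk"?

Each letter shifts forward by (position + 1), i.e. 1, 2, 3, … — the shift grows by one for each successive letter.
Reversing it on fpjmsk: f−1=e, p−2=n, j−3=g, m−4=i, s−5=n, k−6=e.

engine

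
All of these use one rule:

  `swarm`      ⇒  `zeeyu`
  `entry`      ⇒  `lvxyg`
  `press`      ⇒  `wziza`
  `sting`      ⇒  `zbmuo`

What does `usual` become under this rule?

bayht

Shifts by position in swarm: pos 0: s→z (+7), pos 1: w→e (+8), pos 2: a→e (+4), pos 3: r→y (+7), pos 4: m→u (+8) — repeating every 3. It's a Vigenère-style cipher with numeric key [7,8,4]: position i shifts by key[i mod 3].
On usual: u+7=b, s+8=a, u+4=y, a+7=h, l+8=t.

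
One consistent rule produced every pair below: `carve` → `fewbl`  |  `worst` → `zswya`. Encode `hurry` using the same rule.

The shift increases by 1 at each position, starting from +3: 3, 4, 5, ….
For hurry: h+3=k, u+4=y, r+5=w, r+6=x, y+7=f.

kywxf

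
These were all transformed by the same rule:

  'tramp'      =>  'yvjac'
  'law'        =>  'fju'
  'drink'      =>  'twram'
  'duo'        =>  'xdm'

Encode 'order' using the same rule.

The output letters match the input read backwards, each shifted +9: tramp reversed is pmart. The word is reversed, then every letter is shifted forward by 9.
Applying it to order: reverse → redro; then shift: r+9=a, e+9=n, d+9=m, r+9=a, o+9=x.

anmax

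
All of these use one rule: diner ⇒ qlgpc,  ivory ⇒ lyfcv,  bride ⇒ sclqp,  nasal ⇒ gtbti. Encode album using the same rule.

tiszh

This is an affine cipher: with a=0,…,z=25, each position x becomes (25x+19) mod 26.
For album: a(0)→25·0+19≡19=t; l(11)→25·11+19≡8=i; b(1)→25·1+19≡18=s; u(20)→25·20+19≡25=z; m(12)→25·12+19≡7=h (all mod 26).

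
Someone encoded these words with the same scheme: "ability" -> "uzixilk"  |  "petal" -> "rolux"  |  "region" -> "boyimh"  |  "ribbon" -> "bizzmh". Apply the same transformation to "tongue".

a(0)→u(20) and b(1)→z(25) fit y≡5x+20 (mod 26); the inverse of 5 mod 26 is 21. This is an affine cipher: with a=0,…,z=25, each position x becomes (5x+20) mod 26.
Applying it to tongue: t(19)→5·19+20≡11=l; o(14)→5·14+20≡12=m; n(13)→5·13+20≡7=h; g(6)→5·6+20≡24=y; u(20)→5·20+20≡16=q; e(4)→5·4+20≡14=o (all mod 26).

lmhyqo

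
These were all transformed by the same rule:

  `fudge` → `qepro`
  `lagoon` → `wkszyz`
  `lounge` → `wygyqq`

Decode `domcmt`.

Shifts by position in fudge: pos 0: f→q (+11), pos 1: u→e (+10), pos 2: d→p (+12), pos 3: g→r (+11), pos 4: e→o (+10) — repeating every 3. It's a Vigenère-style cipher with numeric key [11,10,12]: position i shifts by key[i mod 3].
Decoding domcmt: d−11=s, o−10=e, m−12=a, c−11=r, m−10=c, t−12=h.

search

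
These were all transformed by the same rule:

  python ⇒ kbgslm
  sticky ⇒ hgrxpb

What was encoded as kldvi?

Each pair mirrors across the alphabet (p↔k, y↔b, t↔g): positions sum to 25. This is the alphabet-reversal cipher (Atbash): a becomes z, b becomes y, etc.
Decoding kldvi: k↔p, l↔o, d↔w, v↔e, i↔r.

power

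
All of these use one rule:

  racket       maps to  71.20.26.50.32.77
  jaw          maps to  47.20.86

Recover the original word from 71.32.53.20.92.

The formula is n = 3×(alphabet index, a=1) + 17.
Decoding 71.32.53.20.92: 71→(71−17)÷3=18=r, 32→(32−17)÷3=5=e, 53→(53−17)÷3=12=l, 20→(20−17)÷3=1=a, 92→(92−17)÷3=25=y.

relay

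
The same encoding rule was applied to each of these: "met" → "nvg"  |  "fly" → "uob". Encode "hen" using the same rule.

svm

Each pair mirrors across the alphabet (m↔n, e↔v, t↔g): positions sum to 25. Each letter is replaced by its mirror in the alphabet: a↔z, b↔y, c↔x, and so on (the Atbash cipher).
On hen: h↔s, e↔v, n↔m.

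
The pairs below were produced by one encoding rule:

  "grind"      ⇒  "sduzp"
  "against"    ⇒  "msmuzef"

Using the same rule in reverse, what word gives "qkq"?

Compare letters: g→s is +12, r→d is +12, i→u is +12 — a constant shift. This is a Caesar cipher with shift 12.
Reversing it on qkq: q−12=e, k−12=y, q−12=e.

eye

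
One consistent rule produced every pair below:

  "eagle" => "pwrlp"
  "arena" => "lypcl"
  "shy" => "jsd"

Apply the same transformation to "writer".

cpetch

The word is reversed, then every letter is shifted forward by 11.
For writer: reverse → retirw; then shift: r+11=c, e+11=p, t+11=e, i+11=t, r+11=c, w+11=h.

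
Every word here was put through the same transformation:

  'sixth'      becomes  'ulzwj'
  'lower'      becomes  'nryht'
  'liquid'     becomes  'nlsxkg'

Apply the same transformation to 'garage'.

Shifts by position in sixth: pos 0: s→u (+2), pos 1: i→l (+3), pos 2: x→z (+2), pos 3: t→w (+3) — repeating every 2. A repeating key of period 2 is used — shifts +2, +3 over and over.
Applying it to garage: g+2=i, a+3=d, r+2=t, a+3=d, g+2=i, e+3=h.

idtdih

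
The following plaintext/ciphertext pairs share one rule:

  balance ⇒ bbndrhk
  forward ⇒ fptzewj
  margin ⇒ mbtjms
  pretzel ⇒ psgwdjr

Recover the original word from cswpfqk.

crumble

In balance: b→b is +0, a→b is +1, l→n is +2, a→d is +3 — the shift increases by 1 each position. The shift increases by 1 at each position, starting from +0: 0, 1, 2, ….
Decoding cswpfqk: c−0=c, s−1=r, w−2=u, p−3=m, f−4=b, q−5=l, k−6=e.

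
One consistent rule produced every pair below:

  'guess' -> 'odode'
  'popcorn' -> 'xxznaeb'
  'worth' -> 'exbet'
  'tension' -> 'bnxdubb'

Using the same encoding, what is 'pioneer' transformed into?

In guess: g→o is +8, u→d is +9, e→o is +10, s→d is +11 — the shift increases by 1 each position. Letter i (0-indexed) is shifted by i+8, so successive shifts are 8, 9, 10, ….
Applying it to pioneer: p+8=x, i+9=r, o+10=y, n+11=y, e+12=q, e+13=r, r+14=f.

xryyqrf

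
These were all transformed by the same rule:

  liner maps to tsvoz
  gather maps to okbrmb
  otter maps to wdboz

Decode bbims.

track

Shifts by position in liner: pos 0: l→t (+8), pos 1: i→s (+10), pos 2: n→v (+8), pos 3: e→o (+10) — repeating every 2. A repeating key of period 2 is used — shifts +8, +10 over and over.
Undoing it on bbims: b−8=t, b−10=r, i−8=a, m−10=c, s−8=k.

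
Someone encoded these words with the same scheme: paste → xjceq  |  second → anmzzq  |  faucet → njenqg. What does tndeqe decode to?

In paste: p→x is +8, a→j is +9, s→c is +10, t→e is +11 — the shift increases by 1 each position. The shift increases by 1 at each position, starting from +8: 8, 9, 10, ….
Decoding tndeqe: t−8=l, n−9=e, d−10=t, e−11=t, q−12=e, e−13=r.

letter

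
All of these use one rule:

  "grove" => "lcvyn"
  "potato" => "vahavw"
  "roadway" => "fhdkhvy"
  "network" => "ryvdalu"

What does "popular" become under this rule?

The output letters match the input read backwards, each shifted +7: grove reversed is evorg. The word is reversed, then every letter is shifted forward by 7.
Applying it to popular: reverse → ralupop; then shift: r+7=y, a+7=h, l+7=s, u+7=b, p+7=w, o+7=v, p+7=w.

yhsbwvw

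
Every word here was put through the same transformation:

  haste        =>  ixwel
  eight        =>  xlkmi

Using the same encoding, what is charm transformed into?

Two steps: reverse the string, then apply a Caesar shift of +4.
Applying it to charm: reverse → mrahc; then shift: m+4=q, r+4=v, a+4=e, h+4=l, c+4=g.

qvelg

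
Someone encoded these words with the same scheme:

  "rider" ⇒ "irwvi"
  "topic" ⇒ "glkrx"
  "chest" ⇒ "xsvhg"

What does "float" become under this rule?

uolzg

This is the alphabet-reversal cipher (Atbash): a becomes z, b becomes y, etc.
On float: f↔u, l↔o, o↔l, a↔z, t↔g.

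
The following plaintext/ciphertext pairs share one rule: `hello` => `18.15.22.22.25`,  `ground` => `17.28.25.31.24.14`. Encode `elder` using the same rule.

15.22.14.15.28

h is letter #8 and maps to 18: an offset of 10. The number is (letter's place in the alphabet, a=1) + 10.
For elder: e=5→15, l=12→22, d=4→14, e=5→15, r=18→28.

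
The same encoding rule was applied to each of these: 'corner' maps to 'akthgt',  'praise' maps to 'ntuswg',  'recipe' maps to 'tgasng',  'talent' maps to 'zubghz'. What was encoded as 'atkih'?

crown

c(2)→a(0) and o(14)→k(10) fit y≡3x+20 (mod 26); the inverse of 3 mod 26 is 9. Each letter's alphabet position (a=0..z=25) is mapped through 3·x+20 mod 26 — an affine cipher.
Undoing it on atkih: a(0)→9·(0−20)≡2=c; t(19)→9·(19−20)≡17=r; k(10)→9·(10−20)≡14=o; i(8)→9·(8−20)≡22=w; h(7)→9·(7−20)≡13=n (all mod 26).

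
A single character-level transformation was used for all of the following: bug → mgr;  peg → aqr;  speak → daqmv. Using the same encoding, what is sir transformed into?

The shift depends on letter class: consonant b→m is +11, but vowel u→g is +12. Vowels shift forward by 12 and consonants shift forward by 11.
For sir: s(cons)+11=d, i(vowel)+12=u, r(cons)+11=c.

duc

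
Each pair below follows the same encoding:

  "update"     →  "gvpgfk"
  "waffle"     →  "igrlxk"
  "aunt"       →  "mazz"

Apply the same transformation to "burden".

nadjqt

The shifts repeat in a cycle of length 2: positions 0,1,… shift by +12, +6, then the pattern repeats.
Applying it to burden: b+12=n, u+6=a, r+12=d, d+6=j, e+12=q, n+6=t.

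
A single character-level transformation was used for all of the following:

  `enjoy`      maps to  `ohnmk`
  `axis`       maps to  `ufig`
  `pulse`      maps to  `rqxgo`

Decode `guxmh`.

This is an affine cipher: with a=0,…,z=25, each position x becomes (5x+20) mod 26.
Undoing it on guxmh: g(6)→21·(6−20)≡18=s; u(20)→21·(20−20)≡0=a; x(23)→21·(23−20)≡11=l; m(12)→21·(12−20)≡14=o; h(7)→21·(7−20)≡13=n (all mod 26).

salon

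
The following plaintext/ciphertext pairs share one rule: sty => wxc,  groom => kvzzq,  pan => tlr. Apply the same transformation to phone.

tlzrp

The shift depends on letter class: consonant s→w is +4, but vowel o→z is +11. The rule splits by letter class: vowels +11, consonants +4.
On phone: p(cons)+4=t, h(cons)+4=l, o(vowel)+11=z, n(cons)+4=r, e(vowel)+11=p.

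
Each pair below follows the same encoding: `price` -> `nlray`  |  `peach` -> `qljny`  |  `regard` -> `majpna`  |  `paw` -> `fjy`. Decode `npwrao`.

The word is reversed, then every letter is shifted forward by 9.
Undoing it on npwrao: shift back: n−9=e, p−9=g, w−9=n, r−9=i, a−9=r, o−9=f → egnirf; then reverse → fringe.

fringe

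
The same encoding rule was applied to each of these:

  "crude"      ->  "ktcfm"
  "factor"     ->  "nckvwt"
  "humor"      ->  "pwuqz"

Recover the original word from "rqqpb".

joint

Shifts by position in crude: pos 0: c→k (+8), pos 1: r→t (+2), pos 2: u→c (+8), pos 3: d→f (+2) — repeating every 2. It's a Vigenère-style cipher with numeric key [8,2]: position i shifts by key[i mod 2].
Undoing it on rqqpb: r−8=j, q−2=o, q−8=i, p−2=n, b−8=t.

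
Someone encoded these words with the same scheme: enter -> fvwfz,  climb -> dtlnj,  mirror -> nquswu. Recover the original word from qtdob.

plant

Shifts by position in enter: pos 0: e→f (+1), pos 1: n→v (+8), pos 2: t→w (+3), pos 3: e→f (+1), pos 4: r→z (+8) — repeating every 3. A repeating key of period 3 is used — shifts +1, +8, +3 over and over.
Decoding qtdob: q−1=p, t−8=l, d−3=a, o−1=n, b−8=t.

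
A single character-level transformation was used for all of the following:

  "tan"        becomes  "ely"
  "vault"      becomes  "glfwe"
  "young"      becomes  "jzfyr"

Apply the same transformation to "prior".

Compare letters: t→e is +11, a→l is +11, n→y is +11 — a constant shift. Every letter moves 11 places later in the alphabet, wrapping around z→a.
Applying it to prior: p+11=a, r+11=c, i+11=t, o+11=z, r+11=c.

actzc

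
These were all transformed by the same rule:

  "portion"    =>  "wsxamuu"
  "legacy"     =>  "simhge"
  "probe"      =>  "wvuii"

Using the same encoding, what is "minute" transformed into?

Shifts by position in portion: pos 0: p→w (+7), pos 1: o→s (+4), pos 2: r→x (+6), pos 3: t→a (+7), pos 4: i→m (+4), pos 5: o→u (+6) — repeating every 3. The shifts repeat in a cycle of length 3: positions 0,1,… shift by +7, +4, +6, then the pattern repeats.
Applying it to minute: m+7=t, i+4=m, n+6=t, u+7=b, t+4=x, e+6=k.

tmtbxk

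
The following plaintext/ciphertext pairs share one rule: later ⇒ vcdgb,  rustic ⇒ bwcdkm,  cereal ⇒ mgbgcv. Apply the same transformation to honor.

rqxqb

The shift depends on letter class: consonant l→v is +10, but vowel a→c is +2. The rule splits by letter class: vowels +2, consonants +10.
For honor: h(cons)+10=r, o(vowel)+2=q, n(cons)+10=x, o(vowel)+2=q, r(cons)+10=b.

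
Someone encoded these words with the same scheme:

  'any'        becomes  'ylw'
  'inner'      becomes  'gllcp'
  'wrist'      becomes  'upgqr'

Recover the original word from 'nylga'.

panic

This is a Caesar cipher with shift 24.
Undoing it on nylga: n−24=p, y−24=a, l−24=n, g−24=i, a−24=c.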